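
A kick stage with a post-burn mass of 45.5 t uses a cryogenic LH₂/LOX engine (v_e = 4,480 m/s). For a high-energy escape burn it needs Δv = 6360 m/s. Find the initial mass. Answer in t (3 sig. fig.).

m₀/m_f = exp(Δv / v_e) = exp(6360 / 4480.0) = exp(1.4196) = 4.1356.
m₀ = m_f × 4.1356 = 45.5 × 4.1356 = 188.17 t.

initial mass ≈ 188 t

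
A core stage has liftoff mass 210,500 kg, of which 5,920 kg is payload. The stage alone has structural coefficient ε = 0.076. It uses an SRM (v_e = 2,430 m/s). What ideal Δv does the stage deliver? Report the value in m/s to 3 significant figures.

Δv ≈ 5550 m/s

Stage wet mass = m₀ − payload = 210,500 − 5,920 = 204,580 kg.
Stage dry mass = ε × stage wet mass = 0.076 × 204,580 = 15,548.1 kg.
Burnout mass m_f = stage dry + payload = 15,548.1 + 5,920 = 21,468.1 kg.
Using Δv = v_e ln(m₀/m_f): Δv = v_e · ln(210,500/21,468.1) = 2430.0 × ln(9.805) = 2430.0 × 2.2829 ≈ 5547 m/s.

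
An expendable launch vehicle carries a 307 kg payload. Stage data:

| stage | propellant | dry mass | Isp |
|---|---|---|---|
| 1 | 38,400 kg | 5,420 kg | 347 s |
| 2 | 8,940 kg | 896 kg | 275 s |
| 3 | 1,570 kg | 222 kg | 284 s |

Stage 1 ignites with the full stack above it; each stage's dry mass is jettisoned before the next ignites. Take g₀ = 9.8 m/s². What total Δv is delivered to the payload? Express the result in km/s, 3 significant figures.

Ignition mass of stage 1 = 38,400+5,420 + 8,940+896 + 1,570+222 + 307 = 55,755 kg.
Stage 1: m₀ = 55,755 kg, m_f = 55,755 − 38,400 = 17,355 kg; Δv = 347×9.8×ln(3.213) = 3400.6×1.1671 ≈ 3969 m/s.
Stage 2: m₀ = 11,935 kg, m_f = 11,935 − 8,940 = 2,995 kg; Δv = 275×9.8×ln(3.985) = 2695.0×1.3825 ≈ 3726 m/s.
Stage 3: m₀ = 2,099 kg, m_f = 2,099 − 1,570 = 529 kg; Δv = 284×9.8×ln(3.968) = 2783.2×1.3782 ≈ 3836 m/s.
Total Δv = 3969 + 3726 + 3836 = 11531 m/s.

Δv ≈ 11.5 km/s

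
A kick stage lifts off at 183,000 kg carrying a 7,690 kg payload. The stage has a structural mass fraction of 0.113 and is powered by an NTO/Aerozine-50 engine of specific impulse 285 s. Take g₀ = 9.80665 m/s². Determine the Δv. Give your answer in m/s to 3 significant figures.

Δv ≈ 5300 m/s

Stage wet mass = m₀ − payload = 183,000 − 7,690 = 175,310 kg.
Stage dry mass = ε × stage wet mass = 0.113 × 175,310 = 19,810 kg.
Burnout mass m_f = stage dry + payload = 19,810 + 7,690 = 27,500 kg.
v_e = Isp · g₀ = 285 × 9.80665 = 2794.9 m/s.
Δv = v_e · ln(183,000/27,500) = 2794.9 × ln(6.655) = 2794.9 × 1.8953 ≈ 5297 m/s.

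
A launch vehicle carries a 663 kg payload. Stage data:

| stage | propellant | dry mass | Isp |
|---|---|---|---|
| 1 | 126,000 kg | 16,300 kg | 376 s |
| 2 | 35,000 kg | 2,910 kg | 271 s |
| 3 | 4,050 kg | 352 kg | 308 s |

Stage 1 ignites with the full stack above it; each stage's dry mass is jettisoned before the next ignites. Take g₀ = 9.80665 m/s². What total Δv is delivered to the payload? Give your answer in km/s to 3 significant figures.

Ignition mass of stage 1 = 126,000+16,300 + 35,000+2,910 + 4,050+352 + 663 = 185,275 kg.
Stage 1: m₀ = 185,275 kg, m_f = 185,275 − 126,000 = 59,275 kg; Δv = 376×9.80665×ln(3.126) = 3687.3×1.1397 ≈ 4202 m/s.
Stage 2: m₀ = 42,975 kg, m_f = 42,975 − 35,000 = 7,975 kg; Δv = 271×9.80665×ln(5.389) = 2657.6×1.6843 ≈ 4476 m/s.
Stage 3: m₀ = 5,065 kg, m_f = 5,065 − 4,050 = 1,015 kg; Δv = 308×9.80665×ln(4.99) = 3020.4×1.6075 ≈ 4855 m/s.
Total Δv = 4202 + 4476 + 4855 = 13533 m/s.

Δv ≈ 13.5 km/s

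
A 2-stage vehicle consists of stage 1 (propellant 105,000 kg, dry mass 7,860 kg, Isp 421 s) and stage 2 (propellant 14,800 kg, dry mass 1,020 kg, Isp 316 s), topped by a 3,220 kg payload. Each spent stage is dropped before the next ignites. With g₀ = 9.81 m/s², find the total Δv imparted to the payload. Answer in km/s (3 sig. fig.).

Ignition mass of stage 1 = 105,000+7,860 + 14,800+1,020 + 3,220 = 131,900 kg.
Stage 1: m₀ = 131,900 kg, m_f = 131,900 − 105,000 = 26,900 kg; Δv = 421×9.81×ln(4.903) = 4130.0×1.5899 ≈ 6566 m/s.
Stage 2: m₀ = 19,040 kg, m_f = 19,040 − 14,800 = 4,240 kg; Δv = 316×9.81×ln(4.491) = 3100.0×1.5020 ≈ 4656 m/s.
Total Δv = 6566 + 4656 = 11222 m/s.

Δv ≈ 11.2 km/s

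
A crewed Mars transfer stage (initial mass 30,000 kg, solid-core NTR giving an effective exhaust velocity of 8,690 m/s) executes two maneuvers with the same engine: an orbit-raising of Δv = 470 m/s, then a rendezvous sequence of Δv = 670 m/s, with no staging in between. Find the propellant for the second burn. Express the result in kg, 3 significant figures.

After the first burn: m = 30000 × exp(−470/8690.0) = 30000 × 0.94735 = 28,420.5 kg.
After the second burn: m = 28,420.5 × exp(−670/8690.0) = 28,420.5 × 0.92580 = 26,311.7 kg.
Second-burn propellant = 28,420.5 − 26,311.7 = 2,108.8 kg.

propellant for the second burn ≈ 2110 kg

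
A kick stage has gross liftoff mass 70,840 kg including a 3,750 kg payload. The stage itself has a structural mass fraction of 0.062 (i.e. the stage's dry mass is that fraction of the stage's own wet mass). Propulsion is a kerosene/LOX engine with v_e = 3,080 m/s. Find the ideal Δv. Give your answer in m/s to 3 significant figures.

Stage wet mass = m₀ − payload = 70,840 − 3,750 = 67,090 kg.
Stage dry mass = ε × stage wet mass = 0.062 × 67,090 = 4,159.58 kg.
Burnout mass m_f = stage dry + payload = 4,159.58 + 3,750 = 7,909.58 kg.
Using Δv = v_e ln(m₀/m_f): Δv = v_e · ln(70,840/7,909.58) = 3080.0 × ln(8.956) = 3080.0 × 2.1923 ≈ 6752 m/s.

Δv ≈ 6750 m/s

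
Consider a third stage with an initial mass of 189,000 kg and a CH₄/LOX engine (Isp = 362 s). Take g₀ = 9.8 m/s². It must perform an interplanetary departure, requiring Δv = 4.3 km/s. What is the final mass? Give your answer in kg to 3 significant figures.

final mass ≈ 56200 kg

v_e = Isp · g₀ = 362 × 9.8 = 3547.6 m/s.
Using Δv = v_e ln(m₀/m_f): m₀/m_f = exp(Δv / v_e) = exp(4300 / 3547.6) = exp(1.2121) = 3.3605.
m_f = m₀ / 3.3605 = 189,000 / 3.3605 = 56,241.6 kg.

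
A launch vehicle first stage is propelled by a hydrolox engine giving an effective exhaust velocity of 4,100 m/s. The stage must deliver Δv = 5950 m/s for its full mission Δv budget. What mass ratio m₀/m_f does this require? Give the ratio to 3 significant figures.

Rocket equation: m₀/m_f = exp(Δv / v_e) = exp(5950 / 4100.0) = exp(1.4512) = 4.2683.

mass ratio ≈ 4.27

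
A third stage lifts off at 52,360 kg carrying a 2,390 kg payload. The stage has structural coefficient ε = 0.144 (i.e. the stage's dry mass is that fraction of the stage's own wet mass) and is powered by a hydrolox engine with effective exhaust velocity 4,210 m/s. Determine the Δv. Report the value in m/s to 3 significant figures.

Stage wet mass = m₀ − payload = 52,360 − 2,390 = 49,970 kg.
Stage dry mass = ε × stage wet mass = 0.144 × 49,970 = 7,195.68 kg.
Burnout mass m_f = stage dry + payload = 7,195.68 + 2,390 = 9,585.68 kg.
Δv = v_e · ln(52,360/9,585.68) = 4210.0 × ln(5.462) = 4210.0 × 1.6979 ≈ 7148 m/s.

Δv ≈ 7150 m/s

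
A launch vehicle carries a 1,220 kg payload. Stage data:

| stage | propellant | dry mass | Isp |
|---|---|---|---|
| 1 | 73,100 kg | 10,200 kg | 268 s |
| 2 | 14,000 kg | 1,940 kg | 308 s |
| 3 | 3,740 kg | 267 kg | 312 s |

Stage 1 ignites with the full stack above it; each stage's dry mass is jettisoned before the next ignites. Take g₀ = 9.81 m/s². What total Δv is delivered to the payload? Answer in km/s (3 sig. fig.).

Ignition mass of stage 1 = 73,100+10,200 + 14,000+1,940 + 3,740+267 + 1,220 = 104,467 kg.
Stage 1: m₀ = 104,467 kg, m_f = 104,467 − 73,100 = 31,367 kg; Δv = 268×9.81×ln(3.33) = 2629.1×1.2031 ≈ 3163 m/s.
Stage 2: m₀ = 21,167 kg, m_f = 21,167 − 14,000 = 7,167 kg; Δv = 308×9.81×ln(2.953) = 3021.5×1.0830 ≈ 3272 m/s.
Stage 3: m₀ = 5,227 kg, m_f = 5,227 − 3,740 = 1,487 kg; Δv = 312×9.81×ln(3.515) = 3060.7×1.2571 ≈ 3848 m/s.
Total Δv = 3163 + 3272 + 3848 = 10283 m/s.

Δv ≈ 10.3 km/s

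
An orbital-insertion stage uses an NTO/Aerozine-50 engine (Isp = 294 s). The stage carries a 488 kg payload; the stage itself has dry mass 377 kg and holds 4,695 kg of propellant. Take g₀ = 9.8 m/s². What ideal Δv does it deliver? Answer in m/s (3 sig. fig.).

v_e = Isp · g₀ = 294 × 9.8 = 2881.2 m/s.
m₀ = payload + dry + propellant = 488 + 377 + 4,695 = 5,560 kg.
m_f = payload + dry = 488 + 377 = 865 kg.
From the ideal rocket equation, Δv = v_e · ln(m₀/m_f) = 2881.2 × ln(6.428) = 2881.2 × 1.8606 ≈ 5360.8 m/s.

Δv ≈ 5360 m/s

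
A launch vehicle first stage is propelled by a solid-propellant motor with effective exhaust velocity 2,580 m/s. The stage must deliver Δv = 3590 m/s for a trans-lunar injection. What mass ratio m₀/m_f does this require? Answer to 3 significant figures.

Rocket equation: m₀/m_f = exp(Δv / v_e) = exp(3590 / 2580.0) = exp(1.3915) = 4.0208.

mass ratio ≈ 4.02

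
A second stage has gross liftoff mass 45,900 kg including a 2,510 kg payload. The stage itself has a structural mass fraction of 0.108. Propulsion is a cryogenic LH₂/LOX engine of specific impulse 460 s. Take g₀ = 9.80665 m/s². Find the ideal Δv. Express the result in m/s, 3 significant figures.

Stage wet mass = m₀ − payload = 45,900 − 2,510 = 43,390 kg.
Stage dry mass = ε × stage wet mass = 0.108 × 43,390 = 4,686.12 kg.
Burnout mass m_f = stage dry + payload = 4,686.12 + 2,510 = 7,196.12 kg.
v_e = Isp · g₀ = 460 × 9.80665 = 4511.1 m/s.
Using Δv = v_e ln(m₀/m_f): Δv = v_e · ln(45,900/7,196.12) = 4511.1 × ln(6.378) = 4511.1 × 1.8529 ≈ 8359 m/s.

Δv ≈ 8360 m/s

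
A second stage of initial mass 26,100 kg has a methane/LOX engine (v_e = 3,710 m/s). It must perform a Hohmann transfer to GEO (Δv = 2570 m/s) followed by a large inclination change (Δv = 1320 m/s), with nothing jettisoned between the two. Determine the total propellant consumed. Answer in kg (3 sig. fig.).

total propellant consumed ≈ 17000 kg

After the first burn: m = 26100 × exp(−2570/3710.0) = 26100 × 0.50021 = 13,055.5 kg.
After the second burn: m = 13,055.5 × exp(−1320/3710.0) = 13,055.5 × 0.70062 = 9,146.94 kg.
Total propellant = m₀ − m_final = 26100 − 9,146.94 = 16,953.06 kg.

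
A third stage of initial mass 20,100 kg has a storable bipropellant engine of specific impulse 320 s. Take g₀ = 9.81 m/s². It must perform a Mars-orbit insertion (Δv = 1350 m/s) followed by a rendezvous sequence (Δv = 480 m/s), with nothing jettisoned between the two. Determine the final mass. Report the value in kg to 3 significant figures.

v_e = Isp · g₀ = 320 × 9.81 = 3139.2 m/s.
After the first burn: m = 20100 × exp(−1350/3139.2) = 20100 × 0.65048 = 13,074.6 kg.
After the second burn: m = 13,074.6 × exp(−480/3139.2) = 13,074.6 × 0.85821 = 11,220.8 kg.

final mass ≈ 11200 kg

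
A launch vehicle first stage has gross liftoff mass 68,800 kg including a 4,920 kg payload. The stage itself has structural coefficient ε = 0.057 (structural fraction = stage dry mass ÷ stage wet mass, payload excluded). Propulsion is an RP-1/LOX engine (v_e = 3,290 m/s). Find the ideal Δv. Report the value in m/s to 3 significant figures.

Stage wet mass = m₀ − payload = 68,800 − 4,920 = 63,880 kg.
Stage dry mass = ε × stage wet mass = 0.057 × 63,880 = 3,641.16 kg.
Burnout mass m_f = stage dry + payload = 3,641.16 + 4,920 = 8,561.16 kg.
Rocket equation: Δv = v_e · ln(68,800/8,561.16) = 3290.0 × ln(8.036) = 3290.0 × 2.0840 ≈ 6856 m/s.

Δv ≈ 6860 m/s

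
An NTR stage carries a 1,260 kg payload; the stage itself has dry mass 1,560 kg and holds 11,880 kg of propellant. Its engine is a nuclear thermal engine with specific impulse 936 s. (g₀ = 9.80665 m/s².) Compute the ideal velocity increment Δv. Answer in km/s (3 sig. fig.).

v_e = Isp · g₀ = 936 × 9.80665 = 9179.0 m/s.
m₀ = payload + dry + propellant = 1,260 + 1,560 + 11,880 = 14,700 kg.
m_f = payload + dry = 1,260 + 1,560 = 2,820 kg.
Rocket equation: Δv = v_e · ln(m₀/m_f) = 9179.0 × ln(5.213) = 9179.0 × 1.6511 ≈ 15155.6 m/s.

Δv ≈ 15.2 km/s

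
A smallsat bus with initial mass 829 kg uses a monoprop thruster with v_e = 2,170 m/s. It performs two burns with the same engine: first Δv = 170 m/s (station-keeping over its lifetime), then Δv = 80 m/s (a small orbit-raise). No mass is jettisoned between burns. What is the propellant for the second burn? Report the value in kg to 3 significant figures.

propellant for the second burn ≈ 27.7 kg

After the first burn: m = 829 × exp(−170/2170.0) = 829 × 0.92465 = 766.535 kg.
After the second burn: m = 766.535 × exp(−80/2170.0) = 766.535 × 0.96380 = 738.786 kg.
Second-burn propellant = 766.535 − 738.786 = 27.749 kg.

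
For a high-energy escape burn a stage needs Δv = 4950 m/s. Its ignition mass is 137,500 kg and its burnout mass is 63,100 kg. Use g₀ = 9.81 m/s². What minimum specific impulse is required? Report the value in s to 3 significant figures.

Isp ≈ 648 s

ln(m₀/m_f) = ln(137500/63100) = ln(2.179) = 0.7789.
Using Δv = v_e ln(m₀/m_f): v_e = Δv / ln(m₀/m_f) = 4950 / 0.7789 = 6355.1 m/s.
Isp = v_e / g₀ = 6355.1 / 9.81 = 647.8 s.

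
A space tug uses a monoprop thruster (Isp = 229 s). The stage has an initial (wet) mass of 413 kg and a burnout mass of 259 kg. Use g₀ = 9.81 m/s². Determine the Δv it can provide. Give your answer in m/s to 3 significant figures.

v_e = Isp · g₀ = 229 × 9.81 = 2246.5 m/s.
By the Tsiolkovsky rocket equation, Δv = v_e · ln(m₀/m_f) = 2246.5 × ln(1.595) = 2246.5 × 0.4666 ≈ 1048.3 m/s.

Δv ≈ 1050 m/s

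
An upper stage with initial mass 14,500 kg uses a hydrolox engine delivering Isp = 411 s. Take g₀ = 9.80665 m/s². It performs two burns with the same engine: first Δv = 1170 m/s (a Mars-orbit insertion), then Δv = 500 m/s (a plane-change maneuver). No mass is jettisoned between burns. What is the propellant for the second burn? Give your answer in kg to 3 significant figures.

v_e = Isp · g₀ = 411 × 9.80665 = 4030.5 m/s.
After the first burn: m = 14500 × exp(−1170/4030.5) = 14500 × 0.74805 = 10,846.7 kg.
After the second burn: m = 10,846.7 × exp(−500/4030.5) = 10,846.7 × 0.88333 = 9,581.22 kg.
Second-burn propellant = 10,846.7 − 9,581.22 = 1,265.48 kg.

propellant for the second burn ≈ 1270 kg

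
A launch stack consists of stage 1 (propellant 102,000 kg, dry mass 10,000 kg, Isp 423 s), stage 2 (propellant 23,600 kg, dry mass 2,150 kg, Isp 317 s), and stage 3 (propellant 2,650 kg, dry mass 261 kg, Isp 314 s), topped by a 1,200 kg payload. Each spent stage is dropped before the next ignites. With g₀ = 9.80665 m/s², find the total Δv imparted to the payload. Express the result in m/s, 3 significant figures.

Ignition mass of stage 1 = 102,000+10,000 + 23,600+2,150 + 2,650+261 + 1,200 = 141,861 kg.
Stage 1: m₀ = 141,861 kg, m_f = 141,861 − 102,000 = 39,861 kg; Δv = 423×9.80665×ln(3.559) = 4148.2×1.2694 ≈ 5266 m/s.
Stage 2: m₀ = 29,861 kg, m_f = 29,861 − 23,600 = 6,261 kg; Δv = 317×9.80665×ln(4.769) = 3108.7×1.5622 ≈ 4856 m/s.
Stage 3: m₀ = 4,111 kg, m_f = 4,111 − 2,650 = 1,461 kg; Δv = 314×9.80665×ln(2.814) = 3079.3×1.0345 ≈ 3186 m/s.
Total Δv = 5266 + 4856 + 3186 = 13308 m/s.

Δv ≈ 13300 m/s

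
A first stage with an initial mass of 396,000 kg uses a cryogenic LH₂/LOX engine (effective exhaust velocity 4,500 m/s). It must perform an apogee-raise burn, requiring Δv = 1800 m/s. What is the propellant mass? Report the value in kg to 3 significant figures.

propellant mass ≈ 131000 kg

By the Tsiolkovsky rocket equation, m₀/m_f = exp(Δv / v_e) = exp(1800 / 4500.0) = exp(0.4000) = 1.4918.
m_f = 396,000 / 1.4918 = 265,451 kg, so propellant = m₀ − m_f = 396,000 − 265,451 = 130,549 kg.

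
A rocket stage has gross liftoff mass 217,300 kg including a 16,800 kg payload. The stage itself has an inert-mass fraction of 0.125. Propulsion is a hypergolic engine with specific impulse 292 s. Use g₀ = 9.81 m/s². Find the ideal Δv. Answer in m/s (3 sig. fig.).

Stage wet mass = m₀ − payload = 217,300 − 16,800 = 200,500 kg.
Stage dry mass = ε × stage wet mass = 0.125 × 200,500 = 25,062.5 kg.
Burnout mass m_f = stage dry + payload = 25,062.5 + 16,800 = 41,862.5 kg.
v_e = Isp · g₀ = 292 × 9.81 = 2864.5 m/s.
Δv = v_e · ln(217,300/41,862.5) = 2864.5 × ln(5.191) = 2864.5 × 1.6469 ≈ 4718 m/s.

Δv ≈ 4720 m/s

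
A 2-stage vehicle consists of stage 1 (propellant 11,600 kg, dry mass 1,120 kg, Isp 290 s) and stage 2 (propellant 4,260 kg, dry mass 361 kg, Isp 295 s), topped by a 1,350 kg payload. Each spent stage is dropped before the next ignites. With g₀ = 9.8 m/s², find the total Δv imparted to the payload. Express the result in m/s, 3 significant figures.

Δv ≈ 6370 m/s

Ignition mass of stage 1 = 11,600+1,120 + 4,260+361 + 1,350 = 18,691 kg.
Stage 1: m₀ = 18,691 kg, m_f = 18,691 − 11,600 = 7,091 kg; Δv = 290×9.8×ln(2.636) = 2842.0×0.9692 ≈ 2755 m/s.
Stage 2: m₀ = 5,971 kg, m_f = 5,971 − 4,260 = 1,711 kg; Δv = 295×9.8×ln(3.49) = 2891.0×1.2498 ≈ 3613 m/s.
Total Δv = 2755 + 3613 = 6368 m/s.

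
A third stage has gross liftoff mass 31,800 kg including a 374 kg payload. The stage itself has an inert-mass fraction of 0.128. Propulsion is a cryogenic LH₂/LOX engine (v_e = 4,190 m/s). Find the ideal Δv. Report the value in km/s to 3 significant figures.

Stage wet mass = m₀ − payload = 31,800 − 374 = 31,426 kg.
Stage dry mass = ε × stage wet mass = 0.128 × 31,426 = 4,022.53 kg.
Burnout mass m_f = stage dry + payload = 4,022.53 + 374 = 4,396.53 kg.
Using Δv = v_e ln(m₀/m_f): Δv = v_e · ln(31,800/4,396.53) = 4190.0 × ln(7.233) = 4190.0 × 1.9787 ≈ 8291 m/s.

Δv ≈ 8.29 km/s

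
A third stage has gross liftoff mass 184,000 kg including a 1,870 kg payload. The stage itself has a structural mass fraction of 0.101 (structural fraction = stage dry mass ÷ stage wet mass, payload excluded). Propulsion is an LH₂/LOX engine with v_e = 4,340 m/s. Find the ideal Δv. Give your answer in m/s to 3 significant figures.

Δv ≈ 9570 m/s

Stage wet mass = m₀ − payload = 184,000 − 1,870 = 182,130 kg.
Stage dry mass = ε × stage wet mass = 0.101 × 182,130 = 18,395.1 kg.
Burnout mass m_f = stage dry + payload = 18,395.1 + 1,870 = 20,265.1 kg.
Δv = v_e · ln(184,000/20,265.1) = 4340.0 × ln(9.08) = 4340.0 × 2.2060 ≈ 9574 m/s.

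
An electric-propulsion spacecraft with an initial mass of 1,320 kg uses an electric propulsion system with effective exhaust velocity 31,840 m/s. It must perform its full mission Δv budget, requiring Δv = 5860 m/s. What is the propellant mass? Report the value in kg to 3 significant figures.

Using Δv = v_e ln(m₀/m_f): m₀/m_f = exp(Δv / v_e) = exp(5860 / 31840.0) = exp(0.1840) = 1.2021.
m_f = 1,320 / 1.2021 = 1,098.08 kg, so propellant = m₀ − m_f = 1,320 − 1,098.08 = 221.92 kg.

propellant mass ≈ 222 kg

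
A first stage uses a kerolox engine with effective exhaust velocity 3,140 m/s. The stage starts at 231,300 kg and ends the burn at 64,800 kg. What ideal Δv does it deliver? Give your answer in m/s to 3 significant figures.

From the ideal rocket equation, Δv = v_e · ln(m₀/m_f) = 3140.0 × ln(3.569) = 3140.0 × 1.2724 ≈ 3995.4 m/s.

Δv ≈ 4000 m/s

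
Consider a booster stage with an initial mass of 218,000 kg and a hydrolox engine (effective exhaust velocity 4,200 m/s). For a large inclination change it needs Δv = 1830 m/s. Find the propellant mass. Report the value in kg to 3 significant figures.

By the Tsiolkovsky rocket equation, m₀/m_f = exp(Δv / v_e) = exp(1830 / 4200.0) = exp(0.4357) = 1.5461.
m_f = 218,000 / 1.5461 = 141,000 kg, so propellant = m₀ − m_f = 218,000 − 141,000 = 77,000 kg.

propellant mass ≈ 77000 kg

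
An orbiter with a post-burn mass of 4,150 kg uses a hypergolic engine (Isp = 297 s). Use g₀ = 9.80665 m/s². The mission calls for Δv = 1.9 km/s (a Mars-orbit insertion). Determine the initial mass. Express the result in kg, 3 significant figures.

v_e = Isp · g₀ = 297 × 9.80665 = 2912.6 m/s.
m₀/m_f = exp(Δv / v_e) = exp(1900 / 2912.6) = exp(0.6523) = 1.9200.
m₀ = m_f × 1.9200 = 4,150 × 1.9200 = 7,968 kg.

initial mass ≈ 7970 kg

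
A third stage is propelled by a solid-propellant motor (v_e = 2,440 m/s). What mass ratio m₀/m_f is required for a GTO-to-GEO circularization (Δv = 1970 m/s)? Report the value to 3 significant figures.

m₀/m_f = exp(Δv / v_e) = exp(1970 / 2440.0) = exp(0.8074) = 2.2420.

mass ratio ≈ 2.24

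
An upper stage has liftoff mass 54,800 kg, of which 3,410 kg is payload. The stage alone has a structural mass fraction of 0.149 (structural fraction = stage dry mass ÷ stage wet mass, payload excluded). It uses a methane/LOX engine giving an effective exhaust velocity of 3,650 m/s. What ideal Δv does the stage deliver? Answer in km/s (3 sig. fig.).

Δv ≈ 5.84 km/s

Stage wet mass = m₀ − payload = 54,800 − 3,410 = 51,390 kg.
Stage dry mass = ε × stage wet mass = 0.149 × 51,390 = 7,657.11 kg.
Burnout mass m_f = stage dry + payload = 7,657.11 + 3,410 = 11,067.11 kg.
Rocket equation: Δv = v_e · ln(54,800/11,067.11) = 3650.0 × ln(4.952) = 3650.0 × 1.5997 ≈ 5839 m/s.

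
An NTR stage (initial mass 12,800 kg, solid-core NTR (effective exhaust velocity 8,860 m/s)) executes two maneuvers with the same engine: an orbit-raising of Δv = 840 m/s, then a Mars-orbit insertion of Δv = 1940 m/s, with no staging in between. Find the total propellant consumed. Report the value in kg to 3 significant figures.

After the first burn: m = 12800 × exp(−840/8860.0) = 12800 × 0.90955 = 11,642.2 kg.
After the second burn: m = 11,642.2 × exp(−1940/8860.0) = 11,642.2 × 0.80335 = 9,352.76 kg.
Total propellant = m₀ − m_final = 12800 − 9,352.76 = 3,447.24 kg.

total propellant consumed ≈ 3450 kg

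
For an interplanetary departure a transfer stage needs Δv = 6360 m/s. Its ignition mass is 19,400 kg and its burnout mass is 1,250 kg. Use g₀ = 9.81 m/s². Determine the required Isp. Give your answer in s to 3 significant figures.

ln(m₀/m_f) = ln(19400/1250) = ln(15.52) = 2.7421.
Rocket equation: v_e = Δv / ln(m₀/m_f) = 6360 / 2.7421 = 2319.4 m/s.
Isp = v_e / g₀ = 2319.4 / 9.81 = 236.4 s.

Isp ≈ 236 s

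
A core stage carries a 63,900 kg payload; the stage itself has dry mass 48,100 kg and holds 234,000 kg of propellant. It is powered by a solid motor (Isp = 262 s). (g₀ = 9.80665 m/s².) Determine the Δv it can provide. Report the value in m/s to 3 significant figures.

v_e = Isp · g₀ = 262 × 9.80665 = 2569.3 m/s.
m₀ = payload + dry + propellant = 63,900 + 48,100 + 234,000 = 346,000 kg.
m_f = payload + dry = 63,900 + 48,100 = 112,000 kg.
Using Δv = v_e ln(m₀/m_f): Δv = v_e · ln(m₀/m_f) = 2569.3 × ln(3.089) = 2569.3 × 1.1279 ≈ 2898.1 m/s.

Δv ≈ 2900 m/s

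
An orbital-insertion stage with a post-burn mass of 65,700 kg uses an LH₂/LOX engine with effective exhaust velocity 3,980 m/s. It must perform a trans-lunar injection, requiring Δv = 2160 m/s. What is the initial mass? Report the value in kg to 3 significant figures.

initial mass ≈ 113000 kg

From the ideal rocket equation, m₀/m_f = exp(Δv / v_e) = exp(2160 / 3980.0) = exp(0.5427) = 1.7207.
m₀ = m_f × 1.7207 = 65,700 × 1.7207 = 113,050 kg.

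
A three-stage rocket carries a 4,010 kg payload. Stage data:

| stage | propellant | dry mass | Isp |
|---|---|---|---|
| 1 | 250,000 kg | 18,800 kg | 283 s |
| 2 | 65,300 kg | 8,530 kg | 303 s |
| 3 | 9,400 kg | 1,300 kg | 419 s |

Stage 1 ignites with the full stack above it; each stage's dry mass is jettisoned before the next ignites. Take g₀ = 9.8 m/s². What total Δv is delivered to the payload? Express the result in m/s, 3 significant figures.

Δv ≈ 11500 m/s

Ignition mass of stage 1 = 250,000+18,800 + 65,300+8,530 + 9,400+1,300 + 4,010 = 357,340 kg.
Stage 1: m₀ = 357,340 kg, m_f = 357,340 − 250,000 = 107,340 kg; Δv = 283×9.8×ln(3.329) = 2773.4×1.2027 ≈ 3336 m/s.
Stage 2: m₀ = 88,540 kg, m_f = 88,540 − 65,300 = 23,240 kg; Δv = 303×9.8×ln(3.81) = 2969.4×1.3376 ≈ 3972 m/s.
Stage 3: m₀ = 14,710 kg, m_f = 14,710 − 9,400 = 5,310 kg; Δv = 419×9.8×ln(2.77) = 4106.2×1.0189 ≈ 4184 m/s.
Total Δv = 3336 + 3972 + 4184 = 11492 m/s.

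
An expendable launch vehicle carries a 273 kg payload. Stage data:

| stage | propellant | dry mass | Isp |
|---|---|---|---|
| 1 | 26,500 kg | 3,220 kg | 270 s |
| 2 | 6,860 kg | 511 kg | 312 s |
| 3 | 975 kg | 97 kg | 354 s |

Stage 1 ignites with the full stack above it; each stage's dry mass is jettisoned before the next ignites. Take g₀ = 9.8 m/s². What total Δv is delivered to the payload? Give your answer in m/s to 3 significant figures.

Ignition mass of stage 1 = 26,500+3,220 + 6,860+511 + 975+97 + 273 = 38,436 kg.
Stage 1: m₀ = 38,436 kg, m_f = 38,436 − 26,500 = 11,936 kg; Δv = 270×9.8×ln(3.22) = 2646.0×1.1694 ≈ 3094 m/s.
Stage 2: m₀ = 8,716 kg, m_f = 8,716 − 6,860 = 1,856 kg; Δv = 312×9.8×ln(4.696) = 3057.6×1.5467 ≈ 4729 m/s.
Stage 3: m₀ = 1,345 kg, m_f = 1,345 − 975 = 370 kg; Δv = 354×9.8×ln(3.635) = 3469.2×1.2906 ≈ 4478 m/s.
Total Δv = 3094 + 4729 + 4478 = 12301 m/s.

Δv ≈ 12300 m/s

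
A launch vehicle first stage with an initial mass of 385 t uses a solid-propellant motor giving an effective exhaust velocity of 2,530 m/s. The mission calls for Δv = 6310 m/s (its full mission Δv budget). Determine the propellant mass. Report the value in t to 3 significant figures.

Using Δv = v_e ln(m₀/m_f): m₀/m_f = exp(Δv / v_e) = exp(6310 / 2530.0) = exp(2.4941) = 12.1105.
m_f = 385 / 12.1105 = 31.7906 t, so propellant = m₀ − m_f = 385 − 31.7906 = 353.2094 t.

propellant mass ≈ 353 t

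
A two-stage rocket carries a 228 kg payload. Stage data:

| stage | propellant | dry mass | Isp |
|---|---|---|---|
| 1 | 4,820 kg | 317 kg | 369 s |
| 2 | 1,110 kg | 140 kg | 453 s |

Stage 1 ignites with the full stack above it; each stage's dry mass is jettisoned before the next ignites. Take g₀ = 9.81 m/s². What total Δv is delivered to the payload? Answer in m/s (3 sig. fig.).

Δv ≈ 10900 m/s

Ignition mass of stage 1 = 4,820+317 + 1,110+140 + 228 = 6,615 kg.
Stage 1: m₀ = 6,615 kg, m_f = 6,615 − 4,820 = 1,795 kg; Δv = 369×9.81×ln(3.685) = 3619.9×1.3043 ≈ 4722 m/s.
Stage 2: m₀ = 1,478 kg, m_f = 1,478 − 1,110 = 368 kg; Δv = 453×9.81×ln(4.016) = 4443.9×1.3904 ≈ 6179 m/s.
Total Δv = 4722 + 6179 = 10901 m/s.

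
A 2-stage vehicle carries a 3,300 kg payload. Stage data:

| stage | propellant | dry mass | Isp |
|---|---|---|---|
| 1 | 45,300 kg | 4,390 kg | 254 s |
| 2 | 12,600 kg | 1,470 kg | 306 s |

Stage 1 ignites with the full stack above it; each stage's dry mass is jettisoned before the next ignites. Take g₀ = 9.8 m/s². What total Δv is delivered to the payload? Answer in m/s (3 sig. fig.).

Ignition mass of stage 1 = 45,300+4,390 + 12,600+1,470 + 3,300 = 67,060 kg.
Stage 1: m₀ = 67,060 kg, m_f = 67,060 − 45,300 = 21,760 kg; Δv = 254×9.8×ln(3.082) = 2489.2×1.1255 ≈ 2802 m/s.
Stage 2: m₀ = 17,370 kg, m_f = 17,370 − 12,600 = 4,770 kg; Δv = 306×9.8×ln(3.642) = 2998.8×1.2924 ≈ 3876 m/s.
Total Δv = 2802 + 3876 = 6678 m/s.

Δv ≈ 6680 m/s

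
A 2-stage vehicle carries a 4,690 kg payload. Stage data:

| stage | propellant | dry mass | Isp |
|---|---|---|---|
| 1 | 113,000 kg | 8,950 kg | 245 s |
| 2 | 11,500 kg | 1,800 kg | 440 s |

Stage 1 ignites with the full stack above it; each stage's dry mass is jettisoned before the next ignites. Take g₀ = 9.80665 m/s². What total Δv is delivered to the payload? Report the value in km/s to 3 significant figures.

Δv ≈ 8.36 km/s

Ignition mass of stage 1 = 113,000+8,950 + 11,500+1,800 + 4,690 = 139,940 kg.
Stage 1: m₀ = 139,940 kg, m_f = 139,940 − 113,000 = 26,940 kg; Δv = 245×9.80665×ln(5.195) = 2402.6×1.6476 ≈ 3959 m/s.
Stage 2: m₀ = 17,990 kg, m_f = 17,990 − 11,500 = 6,490 kg; Δv = 440×9.80665×ln(2.772) = 4314.9×1.0196 ≈ 4399 m/s.
Total Δv = 3959 + 4399 = 8358 m/s.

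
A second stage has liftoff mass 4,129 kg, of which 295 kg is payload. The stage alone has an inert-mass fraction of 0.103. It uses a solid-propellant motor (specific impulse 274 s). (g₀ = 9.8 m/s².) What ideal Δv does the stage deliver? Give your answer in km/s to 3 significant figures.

Stage wet mass = m₀ − payload = 4,129 − 295 = 3,834 kg.
Stage dry mass = ε × stage wet mass = 0.103 × 3,834 = 394.902 kg.
Burnout mass m_f = stage dry + payload = 394.902 + 295 = 689.902 kg.
v_e = Isp · g₀ = 274 × 9.8 = 2685.2 m/s.
Using Δv = v_e ln(m₀/m_f): Δv = v_e · ln(4,129/689.902) = 2685.2 × ln(5.985) = 2685.2 × 1.7892 ≈ 4804 m/s.

Δv ≈ 4.80 km/s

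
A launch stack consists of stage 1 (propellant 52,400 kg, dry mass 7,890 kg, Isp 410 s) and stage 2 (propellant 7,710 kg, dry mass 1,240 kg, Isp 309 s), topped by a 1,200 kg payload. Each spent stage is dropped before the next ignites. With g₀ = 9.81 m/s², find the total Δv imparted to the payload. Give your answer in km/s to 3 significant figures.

Ignition mass of stage 1 = 52,400+7,890 + 7,710+1,240 + 1,200 = 70,440 kg.
Stage 1: m₀ = 70,440 kg, m_f = 70,440 − 52,400 = 18,040 kg; Δv = 410×9.81×ln(3.905) = 4022.1×1.3622 ≈ 5479 m/s.
Stage 2: m₀ = 10,150 kg, m_f = 10,150 − 7,710 = 2,440 kg; Δv = 309×9.81×ln(4.16) = 3031.3×1.4255 ≈ 4321 m/s.
Total Δv = 5479 + 4321 = 9800 m/s.

Δv ≈ 9.80 km/s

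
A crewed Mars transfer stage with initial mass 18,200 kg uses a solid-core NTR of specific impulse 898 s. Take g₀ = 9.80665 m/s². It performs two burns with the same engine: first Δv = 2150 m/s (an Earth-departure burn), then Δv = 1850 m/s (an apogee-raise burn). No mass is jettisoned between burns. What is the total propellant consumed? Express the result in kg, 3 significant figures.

v_e = Isp · g₀ = 898 × 9.80665 = 8806.4 m/s.
After the first burn: m = 18200 × exp(−2150/8806.4) = 18200 × 0.78338 = 14,257.5 kg.
After the second burn: m = 14,257.5 × exp(−1850/8806.4) = 14,257.5 × 0.81052 = 11,556 kg.
Total propellant = m₀ − m_final = 18200 − 11,556 = 6,644 kg.

total propellant consumed ≈ 6640 kg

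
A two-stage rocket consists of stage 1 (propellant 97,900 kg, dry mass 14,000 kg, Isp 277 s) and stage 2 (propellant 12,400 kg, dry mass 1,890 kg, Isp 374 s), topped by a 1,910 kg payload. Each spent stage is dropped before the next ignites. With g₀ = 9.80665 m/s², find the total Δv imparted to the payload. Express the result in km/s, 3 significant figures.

Δv ≈ 9.24 km/s

Ignition mass of stage 1 = 97,900+14,000 + 12,400+1,890 + 1,910 = 128,100 kg.
Stage 1: m₀ = 128,100 kg, m_f = 128,100 − 97,900 = 30,200 kg; Δv = 277×9.80665×ln(4.242) = 2716.4×1.4450 ≈ 3925 m/s.
Stage 2: m₀ = 16,200 kg, m_f = 16,200 − 12,400 = 3,800 kg; Δv = 374×9.80665×ln(4.263) = 3667.7×1.4500 ≈ 5318 m/s.
Total Δv = 3925 + 5318 = 9243 m/s.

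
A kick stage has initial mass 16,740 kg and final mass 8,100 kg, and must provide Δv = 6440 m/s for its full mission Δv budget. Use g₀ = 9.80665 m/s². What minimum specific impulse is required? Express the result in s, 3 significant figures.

ln(m₀/m_f) = ln(16740/8100) = ln(2.067) = 0.7259.
By the Tsiolkovsky rocket equation, v_e = Δv / ln(m₀/m_f) = 6440 / 0.7259 = 8871.3 m/s.
Isp = v_e / g₀ = 8871.3 / 9.80665 = 904.6 s.

Isp ≈ 905 s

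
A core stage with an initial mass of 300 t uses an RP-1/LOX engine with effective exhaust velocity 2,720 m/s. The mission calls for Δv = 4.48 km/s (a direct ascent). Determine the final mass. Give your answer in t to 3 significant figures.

final mass ≈ 57.8 t

m₀/m_f = exp(Δv / v_e) = exp(4480 / 2720.0) = exp(1.6471) = 5.1917.
m_f = m₀ / 5.1917 = 300 / 5.1917 = 57.7845 t.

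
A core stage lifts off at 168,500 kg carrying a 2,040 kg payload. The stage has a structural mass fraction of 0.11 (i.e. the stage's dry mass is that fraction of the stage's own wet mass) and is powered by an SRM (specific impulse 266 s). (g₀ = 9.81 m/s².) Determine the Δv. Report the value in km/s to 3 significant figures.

Δv ≈ 5.52 km/s

Stage wet mass = m₀ − payload = 168,500 − 2,040 = 166,460 kg.
Stage dry mass = ε × stage wet mass = 0.11 × 166,460 = 18,310.6 kg.
Burnout mass m_f = stage dry + payload = 18,310.6 + 2,040 = 20,350.6 kg.
v_e = Isp · g₀ = 266 × 9.81 = 2609.5 m/s.
Using Δv = v_e ln(m₀/m_f): Δv = v_e · ln(168,500/20,350.6) = 2609.5 × ln(8.28) = 2609.5 × 2.1138 ≈ 5516 m/s.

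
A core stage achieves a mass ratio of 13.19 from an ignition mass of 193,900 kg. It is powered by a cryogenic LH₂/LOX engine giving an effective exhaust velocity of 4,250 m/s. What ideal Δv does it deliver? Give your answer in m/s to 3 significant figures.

Δv = v_e · ln(13.19) = 4250.0 × 2.5795 ≈ 10962.7 m/s.

Δv ≈ 11000 m/s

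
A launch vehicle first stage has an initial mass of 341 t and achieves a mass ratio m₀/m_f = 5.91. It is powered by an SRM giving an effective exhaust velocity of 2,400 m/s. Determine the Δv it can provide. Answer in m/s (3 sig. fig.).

Δv ≈ 4260 m/s

From the ideal rocket equation, Δv = v_e · ln(5.91) = 2400.0 × 1.7766 ≈ 4263.9 m/s.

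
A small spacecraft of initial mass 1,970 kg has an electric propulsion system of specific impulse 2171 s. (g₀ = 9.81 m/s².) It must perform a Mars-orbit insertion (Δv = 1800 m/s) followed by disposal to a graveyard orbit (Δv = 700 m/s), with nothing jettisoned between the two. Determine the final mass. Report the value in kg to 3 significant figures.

final mass ≈ 1750 kg

v_e = Isp · g₀ = 2171 × 9.81 = 21297.5 m/s.
After the first burn: m = 1970 × exp(−1800/21297.5) = 1970 × 0.91896 = 1,810.35 kg.
After the second burn: m = 1,810.35 × exp(−700/21297.5) = 1,810.35 × 0.96767 = 1,751.82 kg.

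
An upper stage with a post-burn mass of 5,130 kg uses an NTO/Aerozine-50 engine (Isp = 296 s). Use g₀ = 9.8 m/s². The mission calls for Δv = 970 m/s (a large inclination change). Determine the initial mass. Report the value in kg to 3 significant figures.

initial mass ≈ 7170 kg

v_e = Isp · g₀ = 296 × 9.8 = 2900.8 m/s.
From the ideal rocket equation, m₀/m_f = exp(Δv / v_e) = exp(970 / 2900.8) = exp(0.3344) = 1.3971.
m₀ = m_f × 1.3971 = 5,130 × 1.3971 = 7,167.12 kg.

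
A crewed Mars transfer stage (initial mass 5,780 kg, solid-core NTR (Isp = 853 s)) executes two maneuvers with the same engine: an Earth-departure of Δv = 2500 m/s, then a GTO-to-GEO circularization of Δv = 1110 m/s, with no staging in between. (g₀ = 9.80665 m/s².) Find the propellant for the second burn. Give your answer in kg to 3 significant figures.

v_e = Isp · g₀ = 853 × 9.80665 = 8365.1 m/s.
After the first burn: m = 5780 × exp(−2500/8365.1) = 5780 × 0.74166 = 4,286.79 kg.
After the second burn: m = 4,286.79 × exp(−1110/8365.1) = 4,286.79 × 0.87573 = 3,754.07 kg.
Second-burn propellant = 4,286.79 − 3,754.07 = 532.72 kg.

propellant for the second burn ≈ 533 kg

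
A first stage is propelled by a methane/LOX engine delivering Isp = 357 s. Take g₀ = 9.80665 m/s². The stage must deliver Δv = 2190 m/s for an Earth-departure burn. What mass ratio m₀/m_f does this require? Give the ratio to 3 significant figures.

mass ratio ≈ 1.87

v_e = Isp · g₀ = 357 × 9.80665 = 3501.0 m/s.
Rocket equation: m₀/m_f = exp(Δv / v_e) = exp(2190 / 3501.0) = exp(0.6255) = 1.8693.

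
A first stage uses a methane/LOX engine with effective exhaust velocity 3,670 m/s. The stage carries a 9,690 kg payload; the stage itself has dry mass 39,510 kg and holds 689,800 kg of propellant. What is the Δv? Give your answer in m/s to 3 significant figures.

Δv ≈ 9940 m/s

m₀ = payload + dry + propellant = 9,690 + 39,510 + 689,800 = 739,000 kg.
m_f = payload + dry = 9,690 + 39,510 = 49,200 kg.
By the Tsiolkovsky rocket equation, Δv = v_e · ln(m₀/m_f) = 3670.0 × ln(15.02) = 3670.0 × 2.7094 ≈ 9943.5 m/s.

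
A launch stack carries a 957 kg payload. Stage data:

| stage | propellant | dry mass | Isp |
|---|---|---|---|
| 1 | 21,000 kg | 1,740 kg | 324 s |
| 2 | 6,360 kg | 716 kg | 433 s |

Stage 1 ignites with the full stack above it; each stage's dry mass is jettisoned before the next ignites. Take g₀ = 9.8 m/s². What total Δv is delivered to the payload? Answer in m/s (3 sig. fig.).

Δv ≈ 10300 m/s

Ignition mass of stage 1 = 21,000+1,740 + 6,360+716 + 957 = 30,773 kg.
Stage 1: m₀ = 30,773 kg, m_f = 30,773 − 21,000 = 9,773 kg; Δv = 324×9.8×ln(3.149) = 3175.2×1.1470 ≈ 3642 m/s.
Stage 2: m₀ = 8,033 kg, m_f = 8,033 − 6,360 = 1,673 kg; Δv = 433×9.8×ln(4.802) = 4243.4×1.5689 ≈ 6658 m/s.
Total Δv = 3642 + 6658 = 10300 m/s.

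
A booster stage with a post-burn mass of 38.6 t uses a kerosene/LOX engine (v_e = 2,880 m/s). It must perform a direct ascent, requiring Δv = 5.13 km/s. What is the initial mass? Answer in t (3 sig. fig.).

initial mass ≈ 229 t

Rocket equation: m₀/m_f = exp(Δv / v_e) = exp(5130 / 2880.0) = exp(1.7812) = 5.9373.
m₀ = m_f × 5.9373 = 38.6 × 5.9373 = 229.18 t.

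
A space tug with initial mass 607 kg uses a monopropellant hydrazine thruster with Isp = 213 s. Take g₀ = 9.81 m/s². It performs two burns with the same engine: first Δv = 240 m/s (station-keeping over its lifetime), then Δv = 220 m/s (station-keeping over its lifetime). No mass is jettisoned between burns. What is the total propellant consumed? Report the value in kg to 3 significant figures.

v_e = Isp · g₀ = 213 × 9.81 = 2089.5 m/s.
After the first burn: m = 607 × exp(−240/2089.5) = 607 × 0.89149 = 541.134 kg.
After the second burn: m = 541.134 × exp(−220/2089.5) = 541.134 × 0.90007 = 487.058 kg.
Total propellant = m₀ − m_final = 607 − 487.058 = 119.942 kg.

total propellant consumed ≈ 120 kg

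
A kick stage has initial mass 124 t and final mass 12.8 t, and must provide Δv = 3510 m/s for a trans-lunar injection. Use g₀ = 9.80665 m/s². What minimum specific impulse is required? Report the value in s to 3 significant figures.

Isp ≈ 158 s

ln(m₀/m_f) = ln(124000/12800) = ln(9.688) = 2.2708.
Rocket equation: v_e = Δv / ln(m₀/m_f) = 3510 / 2.2708 = 1545.7 m/s.
Isp = v_e / g₀ = 1545.7 / 9.80665 = 157.6 s.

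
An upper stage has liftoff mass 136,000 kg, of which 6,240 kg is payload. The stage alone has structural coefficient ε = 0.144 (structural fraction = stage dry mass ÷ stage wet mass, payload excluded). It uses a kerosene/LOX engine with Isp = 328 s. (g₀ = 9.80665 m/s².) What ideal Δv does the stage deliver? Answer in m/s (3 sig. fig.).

Δv ≈ 5460 m/s

Stage wet mass = m₀ − payload = 136,000 − 6,240 = 129,760 kg.
Stage dry mass = ε × stage wet mass = 0.144 × 129,760 = 18,685.4 kg.
Burnout mass m_f = stage dry + payload = 18,685.4 + 6,240 = 24,925.4 kg.
v_e = Isp · g₀ = 328 × 9.80665 = 3216.6 m/s.
Using Δv = v_e ln(m₀/m_f): Δv = v_e · ln(136,000/24,925.4) = 3216.6 × ln(5.456) = 3216.6 × 1.6968 ≈ 5458 m/s.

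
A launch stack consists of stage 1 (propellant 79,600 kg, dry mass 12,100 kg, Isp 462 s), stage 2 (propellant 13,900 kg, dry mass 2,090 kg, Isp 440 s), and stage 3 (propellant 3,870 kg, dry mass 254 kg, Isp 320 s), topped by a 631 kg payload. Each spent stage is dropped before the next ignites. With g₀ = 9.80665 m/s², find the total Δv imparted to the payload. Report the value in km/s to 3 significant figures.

Ignition mass of stage 1 = 79,600+12,100 + 13,900+2,090 + 3,870+254 + 631 = 112,445 kg.
Stage 1: m₀ = 112,445 kg, m_f = 112,445 − 79,600 = 32,845 kg; Δv = 462×9.80665×ln(3.424) = 4530.7×1.2307 ≈ 5576 m/s.
Stage 2: m₀ = 20,745 kg, m_f = 20,745 − 13,900 = 6,845 kg; Δv = 440×9.80665×ln(3.031) = 4314.9×1.1088 ≈ 4784 m/s.
Stage 3: m₀ = 4,755 kg, m_f = 4,755 − 3,870 = 885 kg; Δv = 320×9.80665×ln(5.373) = 3138.1×1.6814 ≈ 5276 m/s.
Total Δv = 5576 + 4784 + 5276 = 15636 m/s.

Δv ≈ 15.6 km/s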